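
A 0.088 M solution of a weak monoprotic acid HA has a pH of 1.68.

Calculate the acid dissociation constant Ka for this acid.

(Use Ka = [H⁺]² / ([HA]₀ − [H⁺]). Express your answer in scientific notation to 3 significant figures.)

[H⁺] = 10^(−pH) = 10^(−1.68) = 2.089e-02 M. For HA ⇌ H⁺ + A⁻, Ka = [H⁺][A⁻]/[HA] = [H⁺]² / ([HA]₀ − [H⁺]) = (2.089e-02)² / (0.088 − 2.089e-02) = 6.50e-03.

K_a = 6.50e-03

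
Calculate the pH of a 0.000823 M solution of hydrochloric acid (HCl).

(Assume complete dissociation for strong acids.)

[H⁺] = 0.000823 M for strong acid. pH = -log[H⁺] = -log(0.000823)

pH = 3.08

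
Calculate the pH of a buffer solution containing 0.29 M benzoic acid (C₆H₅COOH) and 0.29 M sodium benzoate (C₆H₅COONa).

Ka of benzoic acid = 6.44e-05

pKa = -log(6.44e-05) = 4.19. pH = pKa + log([A⁻]/[HA]) = 4.19 + log(0.29/0.29)

pH = 4.19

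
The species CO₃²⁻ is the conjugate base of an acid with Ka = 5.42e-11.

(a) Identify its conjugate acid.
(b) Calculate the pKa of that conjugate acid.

(a) The conjugate acid is formed by adding one H⁺ to CO₃²⁻, giving HCO₃⁻. (b) pKa = -log(Ka) = -log(5.42e-11) = 10.27.

Conjugate acid: HCO₃⁻; pK_a = 10.27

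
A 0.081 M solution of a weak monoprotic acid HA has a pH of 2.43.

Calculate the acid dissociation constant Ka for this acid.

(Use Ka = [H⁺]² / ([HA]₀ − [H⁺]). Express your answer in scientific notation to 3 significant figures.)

[H⁺] = 10^(−pH) = 10^(−2.43) = 3.715e-03 M. For HA ⇌ H⁺ + A⁻, Ka = [H⁺][A⁻]/[HA] = [H⁺]² / ([HA]₀ − [H⁺]) = (3.715e-03)² / (0.081 − 3.715e-03) = 1.79e-04.

K_a = 1.79e-04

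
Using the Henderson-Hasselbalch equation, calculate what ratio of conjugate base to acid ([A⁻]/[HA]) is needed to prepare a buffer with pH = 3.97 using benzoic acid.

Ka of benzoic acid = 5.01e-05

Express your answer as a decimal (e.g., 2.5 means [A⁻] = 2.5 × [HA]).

pKa = -log(5.01e-05) = 4.3002. pH = pKa + log([A⁻]/[HA]), so log([A⁻]/[HA]) = pH − pKa = 3.97 − 4.3002 = -0.3302. [A⁻]/[HA] = 10^(-0.3302) = 0.468

[A⁻]/[HA] = 0.468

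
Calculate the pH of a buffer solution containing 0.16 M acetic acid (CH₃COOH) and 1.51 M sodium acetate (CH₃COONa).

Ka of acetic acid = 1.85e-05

pKa = -log(1.85e-05) = 4.73. pH = pKa + log([A⁻]/[HA]) = 4.73 + log(1.51/0.16)

pH = 5.71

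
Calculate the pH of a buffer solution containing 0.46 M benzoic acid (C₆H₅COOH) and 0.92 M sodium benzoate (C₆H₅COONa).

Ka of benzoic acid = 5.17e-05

pKa = -log(5.17e-05) = 4.29. pH = pKa + log([A⁻]/[HA]) = 4.29 + log(0.92/0.46)

pH = 4.59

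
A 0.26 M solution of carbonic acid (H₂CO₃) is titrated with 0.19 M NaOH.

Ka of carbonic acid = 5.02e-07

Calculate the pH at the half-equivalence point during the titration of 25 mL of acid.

At half-equivalence [HA] = [A⁻], so Henderson-Hasselbalch gives pH = pKa = -log(5.02e-07) = 6.30.

pH = pKa = 6.30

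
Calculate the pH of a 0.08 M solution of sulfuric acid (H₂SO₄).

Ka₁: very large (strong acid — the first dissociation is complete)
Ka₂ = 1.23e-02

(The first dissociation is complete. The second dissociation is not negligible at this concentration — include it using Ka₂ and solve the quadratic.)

First dissociation is complete: [H⁺]₀ = [HSO₄⁻]₀ = C = 0.08 M. Second dissociation HSO₄⁻ ⇌ H⁺ + SO₄²⁻: let x = [SO₄²⁻]. Ka₂ = (C + x)·x / (C − x) = 1.23e-02 → x² + (C + Ka₂)·x − Ka₂·C = 0 → x² + 0.09230·x − 9.840e-04 = 0. x = (−0.09230 + √(0.09230² + 4 × 9.840e-04)) / 2 = 9.6516e-03 M. [H⁺] = C + x = 0.08 + 9.6516e-03 = 8.9652e-02 M. pH = -log(8.9652e-02) = 1.05.

pH = 1.05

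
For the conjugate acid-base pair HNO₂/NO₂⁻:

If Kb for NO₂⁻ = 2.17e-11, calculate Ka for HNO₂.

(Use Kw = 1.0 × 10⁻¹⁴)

For a conjugate pair Ka × Kb = Kw, so Ka = Kw/Kb = 1.0 × 10⁻¹⁴ / 2.17e-11 = 4.61e-04.

K_a = 4.61e-04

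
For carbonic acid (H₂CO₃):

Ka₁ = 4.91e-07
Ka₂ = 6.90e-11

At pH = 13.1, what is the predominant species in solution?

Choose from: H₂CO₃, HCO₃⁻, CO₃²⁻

pKa₁ = 6.31, pKa₂ = 10.16. For a polyprotic acid the predominant species crosses at each pKa: below pKa_n the protonated form dominates, above it the deprotonated form does. At pH = 13.1, the predominant species is CO₃²⁻.

CO₃²⁻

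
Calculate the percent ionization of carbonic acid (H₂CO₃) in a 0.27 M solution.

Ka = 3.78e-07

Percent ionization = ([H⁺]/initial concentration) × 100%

Using Ka equilibrium: x² + Ka×x - Ka×C = 0. Solving: [H⁺] = 3.1928e-04. Percent = (3.1928e-04/0.27) × 100

Percent ionization = 0.118%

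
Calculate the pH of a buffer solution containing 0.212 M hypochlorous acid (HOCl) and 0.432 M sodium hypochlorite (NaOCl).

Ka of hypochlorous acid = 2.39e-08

pKa = -log(2.39e-08) = 7.62. pH = pKa + log([A⁻]/[HA]) = 7.62 + log(0.432/0.212)

pH = 7.93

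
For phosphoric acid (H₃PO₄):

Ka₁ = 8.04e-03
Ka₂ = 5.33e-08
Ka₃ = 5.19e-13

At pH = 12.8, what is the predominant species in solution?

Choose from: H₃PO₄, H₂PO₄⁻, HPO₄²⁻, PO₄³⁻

pKa₁ = 2.09, pKa₂ = 7.27, pKa₃ = 12.28. For a polyprotic acid the predominant species crosses at each pKa: below pKa_n the protonated form dominates, above it the deprotonated form does. At pH = 12.8, the predominant species is PO₄³⁻.

PO₄³⁻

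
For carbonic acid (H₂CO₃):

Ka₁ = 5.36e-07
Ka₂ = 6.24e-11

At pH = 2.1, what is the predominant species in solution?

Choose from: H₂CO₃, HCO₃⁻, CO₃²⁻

pKa₁ = 6.27, pKa₂ = 10.20. For a polyprotic acid the predominant species crosses at each pKa: below pKa_n the protonated form dominates, above it the deprotonated form does. At pH = 2.1, the predominant species is H₂CO₃.

H₂CO₃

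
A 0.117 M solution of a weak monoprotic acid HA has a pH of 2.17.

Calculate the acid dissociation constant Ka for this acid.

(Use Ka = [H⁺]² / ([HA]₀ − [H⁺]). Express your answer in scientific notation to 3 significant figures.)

[H⁺] = 10^(−pH) = 10^(−2.17) = 6.761e-03 M. For HA ⇌ H⁺ + A⁻, Ka = [H⁺][A⁻]/[HA] = [H⁺]² / ([HA]₀ − [H⁺]) = (6.761e-03)² / (0.117 − 6.761e-03) = 4.15e-04.

K_a = 4.15e-04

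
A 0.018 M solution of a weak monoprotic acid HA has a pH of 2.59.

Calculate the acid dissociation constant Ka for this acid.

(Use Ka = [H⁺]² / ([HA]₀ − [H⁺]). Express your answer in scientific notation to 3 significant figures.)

[H⁺] = 10^(−pH) = 10^(−2.59) = 2.570e-03 M. For HA ⇌ H⁺ + A⁻, Ka = [H⁺][A⁻]/[HA] = [H⁺]² / ([HA]₀ − [H⁺]) = (2.570e-03)² / (0.018 − 2.570e-03) = 4.28e-04.

K_a = 4.28e-04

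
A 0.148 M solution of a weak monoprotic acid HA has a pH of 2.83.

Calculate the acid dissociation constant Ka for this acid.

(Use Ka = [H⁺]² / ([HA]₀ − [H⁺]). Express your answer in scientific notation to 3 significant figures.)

[H⁺] = 10^(−pH) = 10^(−2.83) = 1.479e-03 M. For HA ⇌ H⁺ + A⁻, Ka = [H⁺][A⁻]/[HA] = [H⁺]² / ([HA]₀ − [H⁺]) = (1.479e-03)² / (0.148 − 1.479e-03) = 1.49e-05.

K_a = 1.49e-05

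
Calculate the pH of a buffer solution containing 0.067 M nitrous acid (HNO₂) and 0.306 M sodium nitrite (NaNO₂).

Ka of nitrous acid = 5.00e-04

pKa = -log(5.00e-04) = 3.30. pH = pKa + log([A⁻]/[HA]) = 3.30 + log(0.306/0.067)

pH = 3.96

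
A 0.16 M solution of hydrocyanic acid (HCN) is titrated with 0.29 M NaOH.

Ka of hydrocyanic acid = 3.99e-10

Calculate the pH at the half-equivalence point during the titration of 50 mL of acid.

At half-equivalence [HA] = [A⁻], so Henderson-Hasselbalch gives pH = pKa = -log(3.99e-10) = 9.40.

pH = pKa = 9.40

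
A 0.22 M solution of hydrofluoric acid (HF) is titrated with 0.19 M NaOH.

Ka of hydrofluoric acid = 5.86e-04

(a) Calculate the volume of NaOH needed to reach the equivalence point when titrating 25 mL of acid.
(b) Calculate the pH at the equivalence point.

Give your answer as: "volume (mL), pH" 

moles acid = 0.22 × 25/1000 = 0.0055 mol; V_base = moles/0.19 × 1000 = 28.9 mL. At equivalence only the conjugate base is present: [A⁻] = 0.0055/0.054 = 1.0195e-01 M. Kb = Kw/Ka = 1.71e-11; [OH⁻] = √(Kb × [A⁻]) = 1.3190e-06; pOH = 5.88; pH = 14 - pOH = 8.12.

V = 28.9 mL, pH = 8.12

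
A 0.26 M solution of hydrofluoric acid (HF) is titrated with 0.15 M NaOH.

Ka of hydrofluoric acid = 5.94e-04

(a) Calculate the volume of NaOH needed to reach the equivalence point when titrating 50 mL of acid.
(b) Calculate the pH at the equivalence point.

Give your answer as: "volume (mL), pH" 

moles acid = 0.26 × 50/1000 = 0.013 mol; V_base = moles/0.15 × 1000 = 86.7 mL. At equivalence only the conjugate base is present: [A⁻] = 0.013/0.137 = 9.5122e-02 M. Kb = Kw/Ka = 1.68e-11; [OH⁻] = √(Kb × [A⁻]) = 1.2655e-06; pOH = 5.90; pH = 14 - pOH = 8.10.

V = 86.7 mL, pH = 8.10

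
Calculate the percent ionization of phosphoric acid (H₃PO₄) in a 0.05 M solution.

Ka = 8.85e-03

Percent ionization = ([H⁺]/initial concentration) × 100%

Using Ka equilibrium: x² + Ka×x - Ka×C = 0. Solving: [H⁺] = 1.7071e-02. Percent = (1.7071e-02/0.05) × 100

Percent ionization = 34.1%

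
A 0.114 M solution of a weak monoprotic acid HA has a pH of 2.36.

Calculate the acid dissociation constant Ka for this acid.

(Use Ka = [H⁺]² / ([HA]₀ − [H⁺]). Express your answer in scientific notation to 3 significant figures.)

[H⁺] = 10^(−pH) = 10^(−2.36) = 4.365e-03 M. For HA ⇌ H⁺ + A⁻, Ka = [H⁺][A⁻]/[HA] = [H⁺]² / ([HA]₀ − [H⁺]) = (4.365e-03)² / (0.114 − 4.365e-03) = 1.74e-04.

K_a = 1.74e-04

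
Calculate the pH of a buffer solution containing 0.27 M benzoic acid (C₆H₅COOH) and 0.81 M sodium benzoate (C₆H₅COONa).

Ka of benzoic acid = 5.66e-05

pKa = -log(5.66e-05) = 4.25. pH = pKa + log([A⁻]/[HA]) = 4.25 + log(0.81/0.27)

pH = 4.72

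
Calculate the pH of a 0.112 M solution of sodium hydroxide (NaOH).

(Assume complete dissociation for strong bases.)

[OH⁻] = 0.112 M for strong base. pOH = -log[OH⁻] = 0.95, pH = 14 - pOH

pH = 13.05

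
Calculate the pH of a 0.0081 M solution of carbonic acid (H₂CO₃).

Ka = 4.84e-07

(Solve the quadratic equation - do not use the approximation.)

x² + Ka×x - Ka×C = 0. Using quadratic formula: [H⁺] = 6.2372e-05

pH = 4.21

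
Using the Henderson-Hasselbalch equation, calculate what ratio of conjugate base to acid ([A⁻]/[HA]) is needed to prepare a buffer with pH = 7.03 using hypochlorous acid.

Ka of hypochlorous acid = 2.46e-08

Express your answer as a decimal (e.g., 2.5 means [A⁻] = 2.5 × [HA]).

pKa = -log(2.46e-08) = 7.6091. pH = pKa + log([A⁻]/[HA]), so log([A⁻]/[HA]) = pH − pKa = 7.03 − 7.6091 = -0.5791. [A⁻]/[HA] = 10^(-0.5791) = 0.264

[A⁻]/[HA] = 0.264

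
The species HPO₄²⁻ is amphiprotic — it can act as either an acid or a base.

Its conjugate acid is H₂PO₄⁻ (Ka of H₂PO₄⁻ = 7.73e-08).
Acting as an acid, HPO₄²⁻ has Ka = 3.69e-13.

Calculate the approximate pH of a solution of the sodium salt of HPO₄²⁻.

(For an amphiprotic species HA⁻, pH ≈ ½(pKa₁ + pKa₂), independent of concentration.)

pKa₁ = -log(7.73e-08) = 7.11; pKa₂ = -log(3.69e-13) = 12.43. For an amphiprotic species, pH ≈ ½(pKa₁ + pKa₂) = ½(7.11 + 12.43) = 9.77.

pH = 9.77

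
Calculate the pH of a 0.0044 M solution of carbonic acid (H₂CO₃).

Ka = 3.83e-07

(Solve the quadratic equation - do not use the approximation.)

x² + Ka×x - Ka×C = 0. Using quadratic formula: [H⁺] = 4.0860e-05

pH = 4.39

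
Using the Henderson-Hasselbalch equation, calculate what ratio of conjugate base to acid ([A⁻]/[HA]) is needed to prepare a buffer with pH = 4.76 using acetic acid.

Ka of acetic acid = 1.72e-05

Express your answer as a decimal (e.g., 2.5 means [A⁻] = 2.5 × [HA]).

pKa = -log(1.72e-05) = 4.7645. pH = pKa + log([A⁻]/[HA]), so log([A⁻]/[HA]) = pH − pKa = 4.76 − 4.7645 = -0.0045. [A⁻]/[HA] = 10^(-0.0045) = 0.990

[A⁻]/[HA] = 0.990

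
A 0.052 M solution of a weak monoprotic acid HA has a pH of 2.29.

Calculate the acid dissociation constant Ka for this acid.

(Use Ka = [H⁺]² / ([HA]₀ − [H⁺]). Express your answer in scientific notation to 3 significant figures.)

[H⁺] = 10^(−pH) = 10^(−2.29) = 5.129e-03 M. For HA ⇌ H⁺ + A⁻, Ka = [H⁺][A⁻]/[HA] = [H⁺]² / ([HA]₀ − [H⁺]) = (5.129e-03)² / (0.052 − 5.129e-03) = 5.61e-04.

K_a = 5.61e-04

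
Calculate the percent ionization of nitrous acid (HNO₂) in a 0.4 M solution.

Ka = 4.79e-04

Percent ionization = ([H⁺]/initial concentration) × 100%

Using Ka equilibrium: x² + Ka×x - Ka×C = 0. Solving: [H⁺] = 1.3605e-02. Percent = (1.3605e-02/0.4) × 100

Percent ionization = 3.4%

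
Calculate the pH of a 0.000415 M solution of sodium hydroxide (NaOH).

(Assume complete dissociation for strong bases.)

[OH⁻] = 0.000415 M for strong base. pOH = -log[OH⁻] = 3.38, pH = 14 - pOH

pH = 10.62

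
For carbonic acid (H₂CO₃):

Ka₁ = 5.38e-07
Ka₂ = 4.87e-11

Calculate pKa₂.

pKa₂ = -log(Ka₂) = -log(4.87e-11) = 10.31.

pK_{a2} = 10.31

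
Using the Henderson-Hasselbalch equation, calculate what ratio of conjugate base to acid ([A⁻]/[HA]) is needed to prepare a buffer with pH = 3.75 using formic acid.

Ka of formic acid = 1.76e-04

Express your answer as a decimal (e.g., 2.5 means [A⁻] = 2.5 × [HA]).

pKa = -log(1.76e-04) = 3.7545. pH = pKa + log([A⁻]/[HA]), so log([A⁻]/[HA]) = pH − pKa = 3.75 − 3.7545 = -0.0045. [A⁻]/[HA] = 10^(-0.0045) = 0.990

[A⁻]/[HA] = 0.990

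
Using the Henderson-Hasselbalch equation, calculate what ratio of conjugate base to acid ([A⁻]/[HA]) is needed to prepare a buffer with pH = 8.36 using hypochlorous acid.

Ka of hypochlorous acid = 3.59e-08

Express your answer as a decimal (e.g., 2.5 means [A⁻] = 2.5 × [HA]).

pKa = -log(3.59e-08) = 7.4449. pH = pKa + log([A⁻]/[HA]), so log([A⁻]/[HA]) = pH − pKa = 8.36 − 7.4449 = 0.9151. [A⁻]/[HA] = 10^(0.9151) = 8.22

[A⁻]/[HA] = 8.22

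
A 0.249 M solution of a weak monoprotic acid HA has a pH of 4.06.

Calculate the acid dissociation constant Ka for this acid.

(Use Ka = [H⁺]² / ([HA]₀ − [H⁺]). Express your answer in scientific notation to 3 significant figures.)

[H⁺] = 10^(−pH) = 10^(−4.06) = 8.710e-05 M. For HA ⇌ H⁺ + A⁻, Ka = [H⁺][A⁻]/[HA] = [H⁺]² / ([HA]₀ − [H⁺]) = (8.710e-05)² / (0.249 − 8.710e-05) = 3.05e-08.

K_a = 3.05e-08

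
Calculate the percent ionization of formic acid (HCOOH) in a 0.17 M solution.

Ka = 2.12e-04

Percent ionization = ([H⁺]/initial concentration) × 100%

Using Ka equilibrium: x² + Ka×x - Ka×C = 0. Solving: [H⁺] = 5.8983e-03. Percent = (5.8983e-03/0.17) × 100

Percent ionization = 3.47%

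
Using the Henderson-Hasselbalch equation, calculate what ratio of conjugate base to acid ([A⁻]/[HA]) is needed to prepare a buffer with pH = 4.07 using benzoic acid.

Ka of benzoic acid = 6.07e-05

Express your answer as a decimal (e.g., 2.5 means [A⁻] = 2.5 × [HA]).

pKa = -log(6.07e-05) = 4.2168. pH = pKa + log([A⁻]/[HA]), so log([A⁻]/[HA]) = pH − pKa = 4.07 − 4.2168 = -0.1468. [A⁻]/[HA] = 10^(-0.1468) = 0.713

[A⁻]/[HA] = 0.713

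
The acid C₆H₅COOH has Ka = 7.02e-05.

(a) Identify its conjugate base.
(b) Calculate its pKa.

(a) The conjugate base is formed by removing one H⁺ from C₆H₅COOH, giving C₆H₅COO⁻. (b) pKa = -log(Ka) = -log(7.02e-05) = 4.15.

Conjugate base: C₆H₅COO⁻; pK_a = 4.15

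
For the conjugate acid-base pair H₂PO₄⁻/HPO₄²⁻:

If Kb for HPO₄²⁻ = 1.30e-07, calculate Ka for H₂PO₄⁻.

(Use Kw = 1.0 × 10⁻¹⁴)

For a conjugate pair Ka × Kb = Kw, so Ka = Kw/Kb = 1.0 × 10⁻¹⁴ / 1.30e-07 = 7.69e-08.

K_a = 7.69e-08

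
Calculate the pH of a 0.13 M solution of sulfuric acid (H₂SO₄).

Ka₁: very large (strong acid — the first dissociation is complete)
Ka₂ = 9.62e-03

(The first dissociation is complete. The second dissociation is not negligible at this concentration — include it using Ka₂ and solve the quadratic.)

First dissociation is complete: [H⁺]₀ = [HSO₄⁻]₀ = C = 0.13 M. Second dissociation HSO₄⁻ ⇌ H⁺ + SO₄²⁻: let x = [SO₄²⁻]. Ka₂ = (C + x)·x / (C − x) = 9.62e-03 → x² + (C + Ka₂)·x − Ka₂·C = 0 → x² + 0.13962·x − 1.251e-03 = 0. x = (−0.13962 + √(0.13962² + 4 × 1.251e-03)) / 2 = 8.4462e-03 M. [H⁺] = C + x = 0.13 + 8.4462e-03 = 1.3845e-01 M. pH = -log(1.3845e-01) = 0.86.

pH = 0.86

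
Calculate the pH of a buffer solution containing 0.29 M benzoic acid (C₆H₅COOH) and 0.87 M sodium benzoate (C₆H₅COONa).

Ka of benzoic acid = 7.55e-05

pKa = -log(7.55e-05) = 4.12. pH = pKa + log([A⁻]/[HA]) = 4.12 + log(0.87/0.29)

pH = 4.60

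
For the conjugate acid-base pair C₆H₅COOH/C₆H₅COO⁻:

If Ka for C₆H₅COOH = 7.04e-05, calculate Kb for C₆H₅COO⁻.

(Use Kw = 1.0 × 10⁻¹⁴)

For a conjugate pair Ka × Kb = Kw, so Kb = Kw/Ka = 1.0 × 10⁻¹⁴ / 7.04e-05 = 1.42e-10.

K_b = 1.42e-10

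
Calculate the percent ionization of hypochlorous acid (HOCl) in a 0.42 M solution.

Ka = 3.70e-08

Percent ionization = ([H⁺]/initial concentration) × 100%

Using Ka equilibrium: x² + Ka×x - Ka×C = 0. Solving: [H⁺] = 1.2464e-04. Percent = (1.2464e-04/0.42) × 100

Percent ionization = 0.0297%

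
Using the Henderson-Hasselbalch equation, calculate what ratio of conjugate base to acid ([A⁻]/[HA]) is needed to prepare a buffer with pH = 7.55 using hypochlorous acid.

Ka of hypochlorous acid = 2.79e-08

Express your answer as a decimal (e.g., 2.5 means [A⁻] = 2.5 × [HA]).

pKa = -log(2.79e-08) = 7.5544. pH = pKa + log([A⁻]/[HA]), so log([A⁻]/[HA]) = pH − pKa = 7.55 − 7.5544 = -0.0044. [A⁻]/[HA] = 10^(-0.0044) = 0.990

[A⁻]/[HA] = 0.990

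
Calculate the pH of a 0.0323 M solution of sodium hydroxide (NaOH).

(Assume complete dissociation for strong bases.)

[OH⁻] = 0.0323 M for strong base. pOH = -log[OH⁻] = 1.49, pH = 14 - pOH

pH = 12.51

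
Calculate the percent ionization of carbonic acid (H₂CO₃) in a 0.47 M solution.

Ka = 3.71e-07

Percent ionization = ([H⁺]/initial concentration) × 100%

Using Ka equilibrium: x² + Ka×x - Ka×C = 0. Solving: [H⁺] = 4.1739e-04. Percent = (4.1739e-04/0.47) × 100

Percent ionization = 0.0888%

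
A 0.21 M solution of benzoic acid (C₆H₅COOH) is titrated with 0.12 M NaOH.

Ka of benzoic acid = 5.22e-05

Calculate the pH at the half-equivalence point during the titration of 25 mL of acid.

At half-equivalence [HA] = [A⁻], so Henderson-Hasselbalch gives pH = pKa = -log(5.22e-05) = 4.28.

pH = pKa = 4.28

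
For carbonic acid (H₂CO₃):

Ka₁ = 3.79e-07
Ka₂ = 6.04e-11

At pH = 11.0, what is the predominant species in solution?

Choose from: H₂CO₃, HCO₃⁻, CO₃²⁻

pKa₁ = 6.42, pKa₂ = 10.22. For a polyprotic acid the predominant species crosses at each pKa: below pKa_n the protonated form dominates, above it the deprotonated form does. At pH = 11.0, the predominant species is CO₃²⁻.

CO₃²⁻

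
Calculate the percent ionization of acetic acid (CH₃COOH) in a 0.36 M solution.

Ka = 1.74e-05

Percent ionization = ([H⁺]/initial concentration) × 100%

Using Ka equilibrium: x² + Ka×x - Ka×C = 0. Solving: [H⁺] = 2.4941e-03. Percent = (2.4941e-03/0.36) × 100

Percent ionization = 0.693%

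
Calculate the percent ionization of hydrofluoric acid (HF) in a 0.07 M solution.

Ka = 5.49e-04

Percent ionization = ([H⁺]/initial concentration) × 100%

Using Ka equilibrium: x² + Ka×x - Ka×C = 0. Solving: [H⁺] = 5.9308e-03. Percent = (5.9308e-03/0.07) × 100

Percent ionization = 8.47%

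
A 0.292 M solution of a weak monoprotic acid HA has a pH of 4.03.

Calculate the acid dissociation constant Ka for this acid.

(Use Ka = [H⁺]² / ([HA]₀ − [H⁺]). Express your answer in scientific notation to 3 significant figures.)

[H⁺] = 10^(−pH) = 10^(−4.03) = 9.333e-05 M. For HA ⇌ H⁺ + A⁻, Ka = [H⁺][A⁻]/[HA] = [H⁺]² / ([HA]₀ − [H⁺]) = (9.333e-05)² / (0.292 − 9.333e-05) = 2.98e-08.

K_a = 2.98e-08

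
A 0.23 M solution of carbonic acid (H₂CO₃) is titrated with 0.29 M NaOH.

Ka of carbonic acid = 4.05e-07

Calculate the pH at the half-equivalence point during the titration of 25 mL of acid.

At half-equivalence [HA] = [A⁻], so Henderson-Hasselbalch gives pH = pKa = -log(4.05e-07) = 6.39.

pH = pKa = 6.39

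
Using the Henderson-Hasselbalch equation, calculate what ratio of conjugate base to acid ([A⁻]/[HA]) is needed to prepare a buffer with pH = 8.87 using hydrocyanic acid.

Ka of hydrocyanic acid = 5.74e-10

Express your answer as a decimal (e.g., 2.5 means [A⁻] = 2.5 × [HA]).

pKa = -log(5.74e-10) = 9.2411. pH = pKa + log([A⁻]/[HA]), so log([A⁻]/[HA]) = pH − pKa = 8.87 − 9.2411 = -0.3711. [A⁻]/[HA] = 10^(-0.3711) = 0.426

[A⁻]/[HA] = 0.426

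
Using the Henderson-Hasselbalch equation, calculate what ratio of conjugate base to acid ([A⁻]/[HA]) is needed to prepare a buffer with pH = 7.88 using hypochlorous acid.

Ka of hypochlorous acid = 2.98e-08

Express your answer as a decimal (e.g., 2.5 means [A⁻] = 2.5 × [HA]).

pKa = -log(2.98e-08) = 7.5258. pH = pKa + log([A⁻]/[HA]), so log([A⁻]/[HA]) = pH − pKa = 7.88 − 7.5258 = 0.3542. [A⁻]/[HA] = 10^(0.3542) = 2.26

[A⁻]/[HA] = 2.26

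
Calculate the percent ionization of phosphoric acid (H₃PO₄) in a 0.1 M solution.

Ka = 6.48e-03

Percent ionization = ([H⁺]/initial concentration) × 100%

Using Ka equilibrium: x² + Ka×x - Ka×C = 0. Solving: [H⁺] = 2.2421e-02. Percent = (2.2421e-02/0.1) × 100

Percent ionization = 22.4%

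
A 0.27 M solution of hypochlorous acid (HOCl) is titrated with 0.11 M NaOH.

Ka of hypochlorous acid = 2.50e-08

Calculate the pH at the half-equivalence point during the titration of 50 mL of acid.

At half-equivalence [HA] = [A⁻], so Henderson-Hasselbalch gives pH = pKa = -log(2.50e-08) = 7.60.

pH = pKa = 7.60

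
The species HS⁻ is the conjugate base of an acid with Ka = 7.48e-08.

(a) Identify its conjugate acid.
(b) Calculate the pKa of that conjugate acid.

(a) The conjugate acid is formed by adding one H⁺ to HS⁻, giving H₂S. (b) pKa = -log(Ka) = -log(7.48e-08) = 7.13.

Conjugate acid: H₂S; pK_a = 7.13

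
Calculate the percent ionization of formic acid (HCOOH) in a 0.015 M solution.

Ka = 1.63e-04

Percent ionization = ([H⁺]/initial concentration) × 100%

Using Ka equilibrium: x² + Ka×x - Ka×C = 0. Solving: [H⁺] = 1.4843e-03. Percent = (1.4843e-03/0.015) × 100

Percent ionization = 9.9%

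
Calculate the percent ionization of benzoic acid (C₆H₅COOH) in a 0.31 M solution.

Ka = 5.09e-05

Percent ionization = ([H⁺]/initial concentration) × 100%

Using Ka equilibrium: x² + Ka×x - Ka×C = 0. Solving: [H⁺] = 3.9469e-03. Percent = (3.9469e-03/0.31) × 100

Percent ionization = 1.27%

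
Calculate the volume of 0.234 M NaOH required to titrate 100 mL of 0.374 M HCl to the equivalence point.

At equivalence: moles acid = moles base. moles HCl = 0.374 × 100/1000 = 0.0374 mol. V_base = moles / 0.234 × 1000 = 159.8 mL.

V_{base} = 159.8 mL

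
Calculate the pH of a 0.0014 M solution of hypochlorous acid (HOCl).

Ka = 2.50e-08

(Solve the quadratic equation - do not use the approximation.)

x² + Ka×x - Ka×C = 0. Using quadratic formula: [H⁺] = 5.9036e-06

pH = 5.23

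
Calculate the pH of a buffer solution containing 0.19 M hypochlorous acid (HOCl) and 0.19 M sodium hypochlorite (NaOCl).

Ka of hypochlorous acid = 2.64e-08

pKa = -log(2.64e-08) = 7.58. pH = pKa + log([A⁻]/[HA]) = 7.58 + log(0.19/0.19)

pH = 7.58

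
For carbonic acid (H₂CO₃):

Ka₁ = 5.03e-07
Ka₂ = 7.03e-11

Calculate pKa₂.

pKa₂ = -log(Ka₂) = -log(7.03e-11) = 10.15.

pK_{a2} = 10.15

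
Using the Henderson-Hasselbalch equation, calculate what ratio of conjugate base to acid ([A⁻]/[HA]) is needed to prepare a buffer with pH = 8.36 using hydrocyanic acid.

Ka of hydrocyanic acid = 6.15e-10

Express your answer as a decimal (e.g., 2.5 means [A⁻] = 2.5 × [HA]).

pKa = -log(6.15e-10) = 9.2111. pH = pKa + log([A⁻]/[HA]), so log([A⁻]/[HA]) = pH − pKa = 8.36 − 9.2111 = -0.8511. [A⁻]/[HA] = 10^(-0.8511) = 0.141

[A⁻]/[HA] = 0.141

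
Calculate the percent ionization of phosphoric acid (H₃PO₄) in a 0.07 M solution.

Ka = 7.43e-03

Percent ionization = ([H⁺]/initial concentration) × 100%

Using Ka equilibrium: x² + Ka×x - Ka×C = 0. Solving: [H⁺] = 1.9391e-02. Percent = (1.9391e-02/0.07) × 100

Percent ionization = 27.7%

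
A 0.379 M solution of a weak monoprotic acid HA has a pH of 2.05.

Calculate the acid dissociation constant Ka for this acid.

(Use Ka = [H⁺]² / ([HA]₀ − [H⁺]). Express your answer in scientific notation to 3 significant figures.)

[H⁺] = 10^(−pH) = 10^(−2.05) = 8.913e-03 M. For HA ⇌ H⁺ + A⁻, Ka = [H⁺][A⁻]/[HA] = [H⁺]² / ([HA]₀ − [H⁺]) = (8.913e-03)² / (0.379 − 8.913e-03) = 2.15e-04.

K_a = 2.15e-04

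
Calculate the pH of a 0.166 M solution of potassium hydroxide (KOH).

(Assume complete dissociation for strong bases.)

[OH⁻] = 0.166 M for strong base. pOH = -log[OH⁻] = 0.78, pH = 14 - pOH

pH = 13.22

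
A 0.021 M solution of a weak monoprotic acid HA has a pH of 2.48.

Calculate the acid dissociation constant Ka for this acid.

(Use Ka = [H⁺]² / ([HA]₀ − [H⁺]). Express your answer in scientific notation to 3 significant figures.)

[H⁺] = 10^(−pH) = 10^(−2.48) = 3.311e-03 M. For HA ⇌ H⁺ + A⁻, Ka = [H⁺][A⁻]/[HA] = [H⁺]² / ([HA]₀ − [H⁺]) = (3.311e-03)² / (0.021 − 3.311e-03) = 6.20e-04.

K_a = 6.20e-04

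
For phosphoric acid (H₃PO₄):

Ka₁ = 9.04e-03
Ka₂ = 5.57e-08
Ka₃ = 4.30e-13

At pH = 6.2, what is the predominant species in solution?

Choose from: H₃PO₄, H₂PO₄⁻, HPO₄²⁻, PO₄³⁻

pKa₁ = 2.04, pKa₂ = 7.25, pKa₃ = 12.37. For a polyprotic acid the predominant species crosses at each pKa: below pKa_n the protonated form dominates, above it the deprotonated form does. At pH = 6.2, the predominant species is H₂PO₄⁻.

H₂PO₄⁻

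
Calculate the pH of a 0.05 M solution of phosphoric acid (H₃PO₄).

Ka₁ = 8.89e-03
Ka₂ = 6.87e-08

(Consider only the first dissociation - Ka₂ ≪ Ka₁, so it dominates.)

First dissociation dominates. From Ka₁ = [H⁺][HA⁻]/[H₂A], x² + Ka₁·x − Ka₁·C = 0 with C = 0.05 M and Ka₁ = 8.89e-03. Solving: [H⁺] = (−Ka₁ + √(Ka₁² + 4·Ka₁·C)) / 2 = 1.7102e-02 M. pH = -log(1.7102e-02) = 1.77.

pH = 1.77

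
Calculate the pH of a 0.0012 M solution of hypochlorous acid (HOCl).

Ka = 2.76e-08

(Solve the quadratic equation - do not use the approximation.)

x² + Ka×x - Ka×C = 0. Using quadratic formula: [H⁺] = 5.7412e-06

pH = 5.24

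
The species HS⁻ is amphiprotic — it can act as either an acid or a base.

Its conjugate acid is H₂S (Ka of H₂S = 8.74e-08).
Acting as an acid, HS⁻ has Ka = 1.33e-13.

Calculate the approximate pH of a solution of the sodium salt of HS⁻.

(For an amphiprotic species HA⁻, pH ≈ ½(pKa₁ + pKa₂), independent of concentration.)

pKa₁ = -log(8.74e-08) = 7.06; pKa₂ = -log(1.33e-13) = 12.88. For an amphiprotic species, pH ≈ ½(pKa₁ + pKa₂) = ½(7.06 + 12.88) = 9.97.

pH = 9.97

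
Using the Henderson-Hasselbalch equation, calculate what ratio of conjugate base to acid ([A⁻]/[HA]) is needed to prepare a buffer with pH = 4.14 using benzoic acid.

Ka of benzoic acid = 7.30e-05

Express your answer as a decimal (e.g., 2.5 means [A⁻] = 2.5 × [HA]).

pKa = -log(7.30e-05) = 4.1367. pH = pKa + log([A⁻]/[HA]), so log([A⁻]/[HA]) = pH − pKa = 4.14 − 4.1367 = 0.0033. [A⁻]/[HA] = 10^(0.0033) = 1.01

[A⁻]/[HA] = 1.01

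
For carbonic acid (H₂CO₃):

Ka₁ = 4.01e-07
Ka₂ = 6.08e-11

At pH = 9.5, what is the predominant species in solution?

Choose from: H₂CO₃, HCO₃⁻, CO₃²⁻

pKa₁ = 6.40, pKa₂ = 10.22. For a polyprotic acid the predominant species crosses at each pKa: below pKa_n the protonated form dominates, above it the deprotonated form does. At pH = 9.5, the predominant species is HCO₃⁻.

HCO₃⁻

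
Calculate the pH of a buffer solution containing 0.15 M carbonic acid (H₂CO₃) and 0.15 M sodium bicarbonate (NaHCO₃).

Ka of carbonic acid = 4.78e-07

pKa = -log(4.78e-07) = 6.32. pH = pKa + log([A⁻]/[HA]) = 6.32 + log(0.15/0.15)

pH = 6.32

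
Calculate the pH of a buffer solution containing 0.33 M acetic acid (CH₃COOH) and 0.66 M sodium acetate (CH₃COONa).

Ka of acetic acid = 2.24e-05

pKa = -log(2.24e-05) = 4.65. pH = pKa + log([A⁻]/[HA]) = 4.65 + log(0.66/0.33)

pH = 4.95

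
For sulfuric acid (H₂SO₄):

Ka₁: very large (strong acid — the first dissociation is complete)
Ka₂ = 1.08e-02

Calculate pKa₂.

pKa₂ = -log(Ka₂) = -log(1.08e-02) = 1.97.

pK_{a2} = 1.97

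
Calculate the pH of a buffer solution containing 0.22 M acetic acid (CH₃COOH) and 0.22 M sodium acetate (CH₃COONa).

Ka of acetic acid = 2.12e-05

pKa = -log(2.12e-05) = 4.67. pH = pKa + log([A⁻]/[HA]) = 4.67 + log(0.22/0.22)

pH = 4.67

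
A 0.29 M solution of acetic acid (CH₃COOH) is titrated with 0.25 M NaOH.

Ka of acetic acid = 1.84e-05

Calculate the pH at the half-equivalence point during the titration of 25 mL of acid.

At half-equivalence [HA] = [A⁻], so Henderson-Hasselbalch gives pH = pKa = -log(1.84e-05) = 4.74.

pH = pKa = 4.74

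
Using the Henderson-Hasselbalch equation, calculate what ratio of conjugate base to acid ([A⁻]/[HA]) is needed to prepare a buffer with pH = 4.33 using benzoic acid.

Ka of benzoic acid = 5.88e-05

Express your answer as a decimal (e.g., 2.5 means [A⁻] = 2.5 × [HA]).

pKa = -log(5.88e-05) = 4.2306. pH = pKa + log([A⁻]/[HA]), so log([A⁻]/[HA]) = pH − pKa = 4.33 − 4.2306 = 0.0994. [A⁻]/[HA] = 10^(0.0994) = 1.26

[A⁻]/[HA] = 1.26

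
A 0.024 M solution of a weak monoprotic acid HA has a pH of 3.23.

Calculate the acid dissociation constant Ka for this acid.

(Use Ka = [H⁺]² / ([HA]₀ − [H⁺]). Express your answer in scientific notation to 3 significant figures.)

[H⁺] = 10^(−pH) = 10^(−3.23) = 5.888e-04 M. For HA ⇌ H⁺ + A⁻, Ka = [H⁺][A⁻]/[HA] = [H⁺]² / ([HA]₀ − [H⁺]) = (5.888e-04)² / (0.024 − 5.888e-04) = 1.48e-05.

K_a = 1.48e-05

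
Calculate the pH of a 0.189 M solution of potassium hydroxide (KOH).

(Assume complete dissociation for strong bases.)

[OH⁻] = 0.189 M for strong base. pOH = -log[OH⁻] = 0.72, pH = 14 - pOH

pH = 13.28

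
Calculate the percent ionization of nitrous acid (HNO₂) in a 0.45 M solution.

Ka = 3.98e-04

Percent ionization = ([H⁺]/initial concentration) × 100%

Using Ka equilibrium: x² + Ka×x - Ka×C = 0. Solving: [H⁺] = 1.3185e-02. Percent = (1.3185e-02/0.45) × 100

Percent ionization = 2.93%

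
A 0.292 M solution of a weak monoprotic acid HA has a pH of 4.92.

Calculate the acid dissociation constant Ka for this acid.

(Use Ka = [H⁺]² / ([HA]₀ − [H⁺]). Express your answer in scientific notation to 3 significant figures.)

[H⁺] = 10^(−pH) = 10^(−4.92) = 1.202e-05 M. For HA ⇌ H⁺ + A⁻, Ka = [H⁺][A⁻]/[HA] = [H⁺]² / ([HA]₀ − [H⁺]) = (1.202e-05)² / (0.292 − 1.202e-05) = 4.95e-10.

K_a = 4.95e-10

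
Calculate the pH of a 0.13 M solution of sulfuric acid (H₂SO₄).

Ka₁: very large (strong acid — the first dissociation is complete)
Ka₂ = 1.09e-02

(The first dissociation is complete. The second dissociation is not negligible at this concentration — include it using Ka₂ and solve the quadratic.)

First dissociation is complete: [H⁺]₀ = [HSO₄⁻]₀ = C = 0.13 M. Second dissociation HSO₄⁻ ⇌ H⁺ + SO₄²⁻: let x = [SO₄²⁻]. Ka₂ = (C + x)·x / (C − x) = 1.09e-02 → x² + (C + Ka₂)·x − Ka₂·C = 0 → x² + 0.14090·x − 1.417e-03 = 0. x = (−0.14090 + √(0.14090² + 4 × 1.417e-03)) / 2 = 9.4262e-03 M. [H⁺] = C + x = 0.13 + 9.4262e-03 = 1.3943e-01 M. pH = -log(1.3943e-01) = 0.86.

pH = 0.86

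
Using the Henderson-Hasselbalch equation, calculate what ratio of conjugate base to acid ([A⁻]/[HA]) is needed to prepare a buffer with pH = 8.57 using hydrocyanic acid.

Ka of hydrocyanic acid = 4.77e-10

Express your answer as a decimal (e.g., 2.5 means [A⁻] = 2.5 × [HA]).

pKa = -log(4.77e-10) = 9.3215. pH = pKa + log([A⁻]/[HA]), so log([A⁻]/[HA]) = pH − pKa = 8.57 − 9.3215 = -0.7515. [A⁻]/[HA] = 10^(-0.7515) = 0.177

[A⁻]/[HA] = 0.177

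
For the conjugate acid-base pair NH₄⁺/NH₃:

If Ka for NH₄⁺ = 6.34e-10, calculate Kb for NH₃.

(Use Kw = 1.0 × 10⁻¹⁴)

For a conjugate pair Ka × Kb = Kw, so Kb = Kw/Ka = 1.0 × 10⁻¹⁴ / 6.34e-10 = 1.58e-05.

K_b = 1.58e-05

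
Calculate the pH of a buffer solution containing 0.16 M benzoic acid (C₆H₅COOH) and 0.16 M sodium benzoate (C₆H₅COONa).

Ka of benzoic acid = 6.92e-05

pKa = -log(6.92e-05) = 4.16. pH = pKa + log([A⁻]/[HA]) = 4.16 + log(0.16/0.16)

pH = 4.16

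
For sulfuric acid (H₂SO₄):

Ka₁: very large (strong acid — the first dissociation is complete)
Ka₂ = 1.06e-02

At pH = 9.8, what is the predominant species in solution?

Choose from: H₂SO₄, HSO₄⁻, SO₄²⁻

The first dissociation is complete, so H₂SO₄ itself is never the predominant species in water; pKa₂ = -log(1.06e-02) = 1.97. For a polyprotic acid the predominant species crosses at each pKa: below pKa_n the protonated form dominates, above it the deprotonated form does. At pH = 9.8, the predominant species is SO₄²⁻.

SO₄²⁻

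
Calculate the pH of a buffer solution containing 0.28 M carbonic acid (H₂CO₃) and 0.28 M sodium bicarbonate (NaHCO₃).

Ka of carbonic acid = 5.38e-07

pKa = -log(5.38e-07) = 6.27. pH = pKa + log([A⁻]/[HA]) = 6.27 + log(0.28/0.28)

pH = 6.27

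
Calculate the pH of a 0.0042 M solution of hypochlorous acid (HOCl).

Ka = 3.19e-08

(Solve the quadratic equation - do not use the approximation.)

x² + Ka×x - Ka×C = 0. Using quadratic formula: [H⁺] = 1.1559e-05

pH = 4.94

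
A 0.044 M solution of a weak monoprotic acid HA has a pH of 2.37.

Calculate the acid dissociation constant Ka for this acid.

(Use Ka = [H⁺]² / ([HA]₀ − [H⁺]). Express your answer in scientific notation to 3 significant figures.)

[H⁺] = 10^(−pH) = 10^(−2.37) = 4.266e-03 M. For HA ⇌ H⁺ + A⁻, Ka = [H⁺][A⁻]/[HA] = [H⁺]² / ([HA]₀ − [H⁺]) = (4.266e-03)² / (0.044 − 4.266e-03) = 4.58e-04.

K_a = 4.58e-04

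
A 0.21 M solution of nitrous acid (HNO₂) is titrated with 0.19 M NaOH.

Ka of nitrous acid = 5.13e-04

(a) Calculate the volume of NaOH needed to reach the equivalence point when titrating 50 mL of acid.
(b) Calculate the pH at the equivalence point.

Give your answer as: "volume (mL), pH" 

moles acid = 0.21 × 50/1000 = 0.0105 mol; V_base = moles/0.19 × 1000 = 55.3 mL. At equivalence only the conjugate base is present: [A⁻] = 0.0105/0.105 = 9.9750e-02 M. Kb = Kw/Ka = 1.95e-11; [OH⁻] = √(Kb × [A⁻]) = 1.3944e-06; pOH = 5.86; pH = 14 - pOH = 8.14.

V = 55.3 mL, pH = 8.14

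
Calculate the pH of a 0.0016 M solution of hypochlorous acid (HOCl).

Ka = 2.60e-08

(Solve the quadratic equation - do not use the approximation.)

x² + Ka×x - Ka×C = 0. Using quadratic formula: [H⁺] = 6.4368e-06

pH = 5.19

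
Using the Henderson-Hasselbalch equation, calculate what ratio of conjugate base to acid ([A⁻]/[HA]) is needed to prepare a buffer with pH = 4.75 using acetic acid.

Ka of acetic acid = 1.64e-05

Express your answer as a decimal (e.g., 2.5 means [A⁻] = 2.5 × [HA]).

pKa = -log(1.64e-05) = 4.7852. pH = pKa + log([A⁻]/[HA]), so log([A⁻]/[HA]) = pH − pKa = 4.75 − 4.7852 = -0.0352. [A⁻]/[HA] = 10^(-0.0352) = 0.922

[A⁻]/[HA] = 0.922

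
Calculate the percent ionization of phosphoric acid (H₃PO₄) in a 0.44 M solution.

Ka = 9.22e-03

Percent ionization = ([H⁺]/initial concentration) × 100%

Using Ka equilibrium: x² + Ka×x - Ka×C = 0. Solving: [H⁺] = 5.9250e-02. Percent = (5.9250e-02/0.44) × 100

Percent ionization = 13.5%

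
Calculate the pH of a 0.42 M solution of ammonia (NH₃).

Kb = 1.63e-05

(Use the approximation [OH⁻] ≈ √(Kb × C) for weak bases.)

[OH⁻] = √(Kb × C) = √(1.63e-05 × 0.42) = 2.6165e-03. pOH = 2.58, pH = 14 - pOH

pH = 11.42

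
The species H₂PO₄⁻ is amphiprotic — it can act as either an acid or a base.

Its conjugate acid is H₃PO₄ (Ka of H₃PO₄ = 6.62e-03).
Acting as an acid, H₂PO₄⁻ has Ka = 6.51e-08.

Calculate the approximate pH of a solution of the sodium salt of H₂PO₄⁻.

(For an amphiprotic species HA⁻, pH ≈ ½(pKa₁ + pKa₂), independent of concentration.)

pKa₁ = -log(6.62e-03) = 2.18; pKa₂ = -log(6.51e-08) = 7.19. For an amphiprotic species, pH ≈ ½(pKa₁ + pKa₂) = ½(2.18 + 7.19) = 4.68.

pH = 4.68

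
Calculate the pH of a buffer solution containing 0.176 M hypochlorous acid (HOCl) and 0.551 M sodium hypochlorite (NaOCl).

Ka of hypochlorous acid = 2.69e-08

pKa = -log(2.69e-08) = 7.57. pH = pKa + log([A⁻]/[HA]) = 7.57 + log(0.551/0.176)

pH = 8.07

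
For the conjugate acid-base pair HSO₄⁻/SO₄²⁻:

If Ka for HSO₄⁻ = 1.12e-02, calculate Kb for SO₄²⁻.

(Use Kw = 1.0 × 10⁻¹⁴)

For a conjugate pair Ka × Kb = Kw, so Kb = Kw/Ka = 1.0 × 10⁻¹⁴ / 1.12e-02 = 8.93e-13.

K_b = 8.93e-13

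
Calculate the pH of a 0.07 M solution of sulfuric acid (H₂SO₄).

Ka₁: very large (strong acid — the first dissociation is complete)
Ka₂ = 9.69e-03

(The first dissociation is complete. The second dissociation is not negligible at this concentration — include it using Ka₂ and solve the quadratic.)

First dissociation is complete: [H⁺]₀ = [HSO₄⁻]₀ = C = 0.07 M. Second dissociation HSO₄⁻ ⇌ H⁺ + SO₄²⁻: let x = [SO₄²⁻]. Ka₂ = (C + x)·x / (C − x) = 9.69e-03 → x² + (C + Ka₂)·x − Ka₂·C = 0 → x² + 0.07969·x − 6.783e-04 = 0. x = (−0.07969 + √(0.07969² + 4 × 6.783e-04)) / 2 = 7.7567e-03 M. [H⁺] = C + x = 0.07 + 7.7567e-03 = 7.7757e-02 M. pH = -log(7.7757e-02) = 1.11.

pH = 1.11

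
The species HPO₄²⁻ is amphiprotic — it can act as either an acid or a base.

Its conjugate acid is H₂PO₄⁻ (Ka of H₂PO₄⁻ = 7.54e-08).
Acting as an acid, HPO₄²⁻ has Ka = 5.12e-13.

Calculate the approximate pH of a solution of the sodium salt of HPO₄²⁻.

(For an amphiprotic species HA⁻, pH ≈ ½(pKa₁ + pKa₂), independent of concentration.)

pKa₁ = -log(7.54e-08) = 7.12; pKa₂ = -log(5.12e-13) = 12.29. For an amphiprotic species, pH ≈ ½(pKa₁ + pKa₂) = ½(7.12 + 12.29) = 9.71.

pH = 9.71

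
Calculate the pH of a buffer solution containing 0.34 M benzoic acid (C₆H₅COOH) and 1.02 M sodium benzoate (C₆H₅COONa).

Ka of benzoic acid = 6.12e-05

pKa = -log(6.12e-05) = 4.21. pH = pKa + log([A⁻]/[HA]) = 4.21 + log(1.02/0.34)

pH = 4.69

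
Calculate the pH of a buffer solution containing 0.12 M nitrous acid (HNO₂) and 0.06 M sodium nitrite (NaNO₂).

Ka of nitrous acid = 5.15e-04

pKa = -log(5.15e-04) = 3.29. pH = pKa + log([A⁻]/[HA]) = 3.29 + log(0.06/0.12)

pH = 2.99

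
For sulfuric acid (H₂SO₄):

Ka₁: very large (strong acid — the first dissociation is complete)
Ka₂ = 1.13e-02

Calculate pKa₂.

pKa₂ = -log(Ka₂) = -log(1.13e-02) = 1.95.

pK_{a2} = 1.95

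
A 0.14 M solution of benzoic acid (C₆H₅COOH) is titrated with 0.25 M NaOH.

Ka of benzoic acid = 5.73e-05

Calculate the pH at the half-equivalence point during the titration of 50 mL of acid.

At half-equivalence [HA] = [A⁻], so Henderson-Hasselbalch gives pH = pKa = -log(5.73e-05) = 4.24.

pH = pKa = 4.24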